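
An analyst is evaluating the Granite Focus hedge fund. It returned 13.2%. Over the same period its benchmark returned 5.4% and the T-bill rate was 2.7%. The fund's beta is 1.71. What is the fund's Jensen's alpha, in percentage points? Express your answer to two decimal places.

5.88

CAPM expected return = Rf + β(Rm − Rf) = 2.7% + 1.71 × (5.4% − 2.7%) = 2.7 + 1.71 × 2.70 = 7.3170%
Jensen's α = Rp − E[R] = 13.2% − 7.3170% = 5.8830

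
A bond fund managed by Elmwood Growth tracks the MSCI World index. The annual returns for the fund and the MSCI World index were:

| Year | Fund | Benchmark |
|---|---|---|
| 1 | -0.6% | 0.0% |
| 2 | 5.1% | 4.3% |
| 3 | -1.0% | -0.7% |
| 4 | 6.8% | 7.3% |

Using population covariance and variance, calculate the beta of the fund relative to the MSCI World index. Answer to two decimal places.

r̄p = 2.5750%,  r̄m = 2.7250%
Cov = Σ(rp − r̄p)(rm − r̄m) / 4 = 11.0506
Var(rm) = Σ(rm − r̄m)² / 4 = 10.6419
β = Cov / Var = 11.0506 / 10.6419 = 1.0384

1.04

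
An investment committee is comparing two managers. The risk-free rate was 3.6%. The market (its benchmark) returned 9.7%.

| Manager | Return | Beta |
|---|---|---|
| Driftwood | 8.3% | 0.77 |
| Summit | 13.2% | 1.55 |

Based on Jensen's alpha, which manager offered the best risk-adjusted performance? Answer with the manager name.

Driftwood: α = 8.3% − [3.6% + 0.77 × (9.7% − 3.6%)] = 0.003
Summit: α = 13.2% − [3.6% + 1.55 × (9.7% − 3.6%)] = 0.145
Highest: Summit (0.145).

Summit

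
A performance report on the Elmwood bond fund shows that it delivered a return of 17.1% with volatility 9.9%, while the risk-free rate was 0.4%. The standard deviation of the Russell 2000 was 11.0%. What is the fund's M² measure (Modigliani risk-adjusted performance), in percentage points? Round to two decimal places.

18.96

Sharpe = (Rp − Rf) / σp = (17.1% − 0.4%) / 9.9% = 1.6869
M² = Rf + Sharpe × σm = 0.4% + 1.6869 × 11.0% = 18.9559%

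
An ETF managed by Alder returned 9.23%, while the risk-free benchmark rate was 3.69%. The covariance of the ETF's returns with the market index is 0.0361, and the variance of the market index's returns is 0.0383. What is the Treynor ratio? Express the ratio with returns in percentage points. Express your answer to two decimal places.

β = Cov / Var = 0.0361 / 0.0383 = 0.9426
Treynor = (Rp − Rf) / β = (9.23% − 3.69%) / 0.9426 = 5.54 / 0.9426 = 5.8774

5.88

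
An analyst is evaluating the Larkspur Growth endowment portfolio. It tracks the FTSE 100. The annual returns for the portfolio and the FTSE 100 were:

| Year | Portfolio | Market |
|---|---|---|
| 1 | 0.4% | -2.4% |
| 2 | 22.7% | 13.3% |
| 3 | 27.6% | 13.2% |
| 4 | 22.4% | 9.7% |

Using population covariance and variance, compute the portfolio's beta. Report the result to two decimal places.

r̄p = 18.2750%,  r̄m = 8.4500%
Cov = Σ(rp − r̄p)(rm − r̄m) / 4 = 66.2138
Var(rm) = Σ(rm − r̄m)² / 4 = 41.3425
β = Cov / Var = 66.2138 / 41.3425 = 1.6016

1.60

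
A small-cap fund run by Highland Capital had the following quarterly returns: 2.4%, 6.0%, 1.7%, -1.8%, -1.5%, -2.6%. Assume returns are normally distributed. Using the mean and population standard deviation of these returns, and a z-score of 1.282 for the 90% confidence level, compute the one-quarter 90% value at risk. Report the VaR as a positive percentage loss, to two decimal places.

r̄ = (2.4 + 6 + 1.7 − 1.8 − 1.5 − 2.6) / 6 = 4.20 / 6 = 0.7000%
Population std dev = √[53.9600 / 6] = 2.9989%
VaR = −(r̄ − z·σ) = −(0.7000 − 1.282 × 2.9989) = −(-3.1446) = 3.1446%

3.14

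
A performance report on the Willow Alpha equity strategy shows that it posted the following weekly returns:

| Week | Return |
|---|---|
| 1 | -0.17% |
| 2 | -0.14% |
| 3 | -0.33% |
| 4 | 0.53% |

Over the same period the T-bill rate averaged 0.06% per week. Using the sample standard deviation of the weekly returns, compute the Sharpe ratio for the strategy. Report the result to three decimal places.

-0.230

r̄ = (-0.17 − 0.14 − 0.33 + 0.53) / 4 = -0.0275%
Sample std dev = √[0.4353 / 3] = 0.3809%
Sharpe = (r̄ − rf) / σ = (-0.0275 − 0.06) / 0.3809 = -0.0875 / 0.3809 = -0.2297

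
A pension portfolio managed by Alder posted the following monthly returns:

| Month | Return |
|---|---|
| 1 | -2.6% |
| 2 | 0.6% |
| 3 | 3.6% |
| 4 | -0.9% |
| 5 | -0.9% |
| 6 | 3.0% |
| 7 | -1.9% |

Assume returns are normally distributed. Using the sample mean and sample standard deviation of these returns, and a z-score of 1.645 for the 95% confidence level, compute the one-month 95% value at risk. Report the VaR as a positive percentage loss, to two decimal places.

r̄ = (-2.6 + 0.6 + 3.6 − 0.9 − 0.9 + 3 − 1.9) / 7 = 0.1286%
Σ(r − r̄)² = 34.1943; sample σ = √(34.1943/6) = 2.3873%
VaR = −(r̄ − z·σ) = −(0.1286 − 1.645 × 2.3873) = −(-3.7985) = 3.7985%

3.80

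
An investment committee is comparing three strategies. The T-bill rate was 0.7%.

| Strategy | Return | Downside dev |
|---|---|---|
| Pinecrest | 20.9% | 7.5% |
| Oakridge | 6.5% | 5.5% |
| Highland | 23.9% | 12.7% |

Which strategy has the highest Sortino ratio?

Pinecrest: Sortino ratio = (20.9% − 0.7%) / 7.5% = 2.693
Oakridge: Sortino ratio = (6.5% − 0.7%) / 5.5% = 1.055
Highland: Sortino ratio = (23.9% − 0.7%) / 12.7% = 1.827
Highest: Pinecrest (2.693).

Pinecrest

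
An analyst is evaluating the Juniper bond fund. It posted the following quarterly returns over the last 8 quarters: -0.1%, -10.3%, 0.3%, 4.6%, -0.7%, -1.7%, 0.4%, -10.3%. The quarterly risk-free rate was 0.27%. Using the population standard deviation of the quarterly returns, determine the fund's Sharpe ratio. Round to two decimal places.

-0.50

r̄ = (-0.1 − 10.3 + 0.3 + 4.6 − 0.7 − 1.7 + 0.4 − 10.3) / 8 = -17.80 / 8 = -2.2250%
Population std dev = √[197.3750 / 8] = 4.9671%
Sharpe = (r̄ − rf) / σ = (-2.2250 − 0.27) / 4.9671 = -2.4950 / 4.9671 = -0.5023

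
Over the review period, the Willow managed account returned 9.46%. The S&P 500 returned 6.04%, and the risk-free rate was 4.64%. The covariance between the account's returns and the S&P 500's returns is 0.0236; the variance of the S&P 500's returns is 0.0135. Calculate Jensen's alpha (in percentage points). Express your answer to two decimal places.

2.37

β = Cov / Var = 0.0236 / 0.0135 = 1.7481
E[R] = Rf + β(Rm − Rf) = 4.64% + 1.7481 × (6.04% − 4.64%) = 7.0873%
α = Rp − E[R] = 9.46% − 7.0873% = 2.3727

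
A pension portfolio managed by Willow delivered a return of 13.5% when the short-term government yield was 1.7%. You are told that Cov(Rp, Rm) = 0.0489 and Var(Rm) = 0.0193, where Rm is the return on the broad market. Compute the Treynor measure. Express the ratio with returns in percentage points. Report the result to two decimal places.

4.66

β = Cov / Var = 0.0489 / 0.0193 = 2.5337
Treynor = (Rp − Rf) / β = (13.5% − 1.7%) / 2.5337 = 11.80 / 2.5337 = 4.6572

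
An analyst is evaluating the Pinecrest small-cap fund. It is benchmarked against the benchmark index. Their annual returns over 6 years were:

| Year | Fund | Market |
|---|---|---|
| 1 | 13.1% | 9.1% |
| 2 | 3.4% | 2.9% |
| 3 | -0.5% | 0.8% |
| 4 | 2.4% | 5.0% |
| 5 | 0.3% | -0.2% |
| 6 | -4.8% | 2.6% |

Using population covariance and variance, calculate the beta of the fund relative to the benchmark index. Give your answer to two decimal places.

r̄p = 2.3167%,  r̄m = 3.3667%
Cov = Σ(rp − r̄p)(rm − r̄m) / 6 = 13.5556
Var(rm) = Σ(rm − r̄m)² / 6 = 9.2756
β = Cov / Var = 13.5556 / 9.2756 = 1.4614

1.46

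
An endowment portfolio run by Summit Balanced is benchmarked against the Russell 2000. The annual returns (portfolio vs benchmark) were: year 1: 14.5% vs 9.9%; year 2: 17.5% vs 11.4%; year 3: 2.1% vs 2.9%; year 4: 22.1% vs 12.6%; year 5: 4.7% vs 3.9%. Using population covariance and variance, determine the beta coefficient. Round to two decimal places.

r̄p = 12.1800%,  r̄m = 8.1400%
Cov = Σ(rp − r̄p)(rm − r̄m) / 5 = 30.0408
Var(rm) = Σ(rm − r̄m)² / 5 = 15.8104
β = Cov / Var = 30.0408 / 15.8104 = 1.9001

1.90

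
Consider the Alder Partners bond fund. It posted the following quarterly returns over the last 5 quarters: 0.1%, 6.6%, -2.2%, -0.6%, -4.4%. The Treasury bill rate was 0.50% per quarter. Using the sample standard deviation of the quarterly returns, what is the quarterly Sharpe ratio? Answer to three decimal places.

-0.145

r̄ = (0.1 + 6.6 − 2.2 − 0.6 − 4.4) / 5 = -0.1000%
Σ(r − r̄)² = 68.0800; sample σ = √(68.0800/4) = 4.1255%
Sharpe = (r̄ − rf) / σ = (-0.1000 − 0.5) / 4.1255 = -0.6000 / 4.1255 = -0.1454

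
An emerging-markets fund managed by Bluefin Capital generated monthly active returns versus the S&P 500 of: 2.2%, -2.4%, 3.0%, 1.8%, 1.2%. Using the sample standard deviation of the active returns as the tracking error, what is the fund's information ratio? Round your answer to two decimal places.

0.55

r̄ = (2.2 − 2.4 + 3 + 1.8 + 1.2) / 5 = 1.1600%
Σ(r − r̄)² = (2.2 − 1.1600)² + (-2.4 − 1.1600)² + (3 − 1.1600)² + … = 17.5520
σ = √[17.5520 / 4] = 2.0948%
IR = r̄ / tracking error = 1.1600 / 2.0948 = 0.5538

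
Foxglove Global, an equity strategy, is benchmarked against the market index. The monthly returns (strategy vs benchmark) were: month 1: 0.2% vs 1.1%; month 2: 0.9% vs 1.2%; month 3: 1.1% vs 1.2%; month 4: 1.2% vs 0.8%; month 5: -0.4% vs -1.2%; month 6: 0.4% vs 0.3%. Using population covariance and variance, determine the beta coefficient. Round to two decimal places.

0.52

r̄p = 0.5667%,  r̄m = 0.5667%
Cov = Σ(rp − r̄p)(rm − r̄m) / 6 = 0.3756
Var(rm) = Σ(rm − r̄m)² / 6 = 0.7222
β = Cov / Var = 0.3756 / 0.7222 = 0.5201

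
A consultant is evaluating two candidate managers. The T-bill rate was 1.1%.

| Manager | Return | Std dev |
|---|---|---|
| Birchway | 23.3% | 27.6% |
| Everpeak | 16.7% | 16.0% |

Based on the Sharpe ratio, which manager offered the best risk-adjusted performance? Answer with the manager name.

Everpeak

Birchway: Sharpe ratio = (23.3% − 1.1%) / 27.6% = 0.804
Everpeak: Sharpe ratio = (16.7% − 1.1%) / 16.0% = 0.975
Highest: Everpeak (0.975).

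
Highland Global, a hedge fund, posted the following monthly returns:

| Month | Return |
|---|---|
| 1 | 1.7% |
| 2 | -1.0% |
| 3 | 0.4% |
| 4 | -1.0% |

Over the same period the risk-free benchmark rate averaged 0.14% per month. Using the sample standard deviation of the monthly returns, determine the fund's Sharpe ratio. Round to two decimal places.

r̄ = (1.7 − 1 + 0.4 − 1) / 4 = 0.0250%
Sample std dev = √[5.0475 / 3] = 1.2971%
Sharpe = (r̄ − rf) / σ = (0.0250 − 0.14) / 1.2971 = -0.1150 / 1.2971 = -0.0887

-0.09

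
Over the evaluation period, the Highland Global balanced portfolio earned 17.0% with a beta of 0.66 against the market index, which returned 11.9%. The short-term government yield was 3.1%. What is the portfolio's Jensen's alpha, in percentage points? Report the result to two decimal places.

8.09

CAPM expected return = Rf + β(Rm − Rf) = 3.1% + 0.66 × (11.9% − 3.1%) = 3.1 + 0.66 × 8.80 = 8.9080%
Jensen's α = Rp − E[R] = 17.0% − 8.9080% = 8.0920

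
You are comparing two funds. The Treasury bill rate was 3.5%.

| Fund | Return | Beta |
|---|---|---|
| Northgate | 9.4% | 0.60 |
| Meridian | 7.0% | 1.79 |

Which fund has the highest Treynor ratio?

Northgate: Treynor = (9.4% − 3.5%) / 0.60 = 9.833
Meridian: Treynor = (7.0% − 3.5%) / 1.79 = 1.955
Highest: Northgate (9.833).

Northgate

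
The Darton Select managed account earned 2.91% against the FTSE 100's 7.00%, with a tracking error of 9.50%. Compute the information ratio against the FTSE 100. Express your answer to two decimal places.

-0.43

IR = (Rp − Rb) / TE = (2.91% − 7.00%) / 9.50% = -4.09% / 9.50% = -0.4305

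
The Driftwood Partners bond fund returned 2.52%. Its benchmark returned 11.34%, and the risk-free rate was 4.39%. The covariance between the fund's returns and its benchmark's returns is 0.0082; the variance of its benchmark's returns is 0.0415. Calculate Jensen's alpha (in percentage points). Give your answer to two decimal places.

β = Cov / Var = 0.0082 / 0.0415 = 0.1976
E[R] = Rf + β(Rm − Rf) = 4.39% + 0.1976 × (11.34% − 4.39%) = 5.7633%
α = Rp − E[R] = 2.52% − 5.7633% = -3.2433

-3.24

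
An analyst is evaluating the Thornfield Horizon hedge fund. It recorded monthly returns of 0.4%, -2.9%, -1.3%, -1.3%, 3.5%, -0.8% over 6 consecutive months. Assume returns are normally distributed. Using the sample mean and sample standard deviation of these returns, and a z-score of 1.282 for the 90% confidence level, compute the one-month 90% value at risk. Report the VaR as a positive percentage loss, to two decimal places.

μ = (0.4 − 2.9 − 1.3 − 1.3 + 3.5 − 0.8) / 6 = -0.4000%
Σ(r − μ)² = 23.8800; sample σ = √(23.8800/5) = 2.1854%
VaR = −(μ − z·σ) = −(-0.4000 − 1.282 × 2.1854) = −(-3.2017) = 3.2017%

3.20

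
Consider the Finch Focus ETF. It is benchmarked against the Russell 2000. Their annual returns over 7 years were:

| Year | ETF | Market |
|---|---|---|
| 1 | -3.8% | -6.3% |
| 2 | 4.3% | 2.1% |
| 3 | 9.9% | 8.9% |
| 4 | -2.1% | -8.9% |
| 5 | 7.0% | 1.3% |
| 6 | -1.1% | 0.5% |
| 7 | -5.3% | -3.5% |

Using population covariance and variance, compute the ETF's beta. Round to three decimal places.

r̄p = 1.2714%,  r̄m = -0.8429%
Cov = Σ(rp − r̄p)(rm − r̄m) / 7 = 24.9102
Var(rm) = Σ(rm − r̄m)² / 7 = 30.2482
β = Cov / Var = 24.9102 / 30.2482 = 0.8235

0.824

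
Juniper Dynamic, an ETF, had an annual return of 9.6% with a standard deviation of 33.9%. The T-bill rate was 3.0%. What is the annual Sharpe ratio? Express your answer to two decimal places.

Sharpe = (Rp − Rf) / σp = (9.6% − 3.0%) / 33.9% = 6.60% / 33.9% = 0.1947

0.19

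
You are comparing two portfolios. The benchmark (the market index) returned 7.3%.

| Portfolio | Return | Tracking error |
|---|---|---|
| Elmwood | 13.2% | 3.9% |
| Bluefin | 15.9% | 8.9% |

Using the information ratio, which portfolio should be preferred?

Elmwood

Elmwood: IR = (13.2% − 7.3%) / 3.9% = 1.513
Bluefin: IR = (15.9% − 7.3%) / 8.9% = 0.966
Highest: Elmwood (1.513).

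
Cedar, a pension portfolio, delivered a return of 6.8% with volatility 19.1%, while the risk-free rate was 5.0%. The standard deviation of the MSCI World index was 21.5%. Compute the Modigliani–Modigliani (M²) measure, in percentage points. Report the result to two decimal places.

Sharpe = (Rp − Rf) / σp = (6.8% − 5.0%) / 19.1% = 0.0942
M² = Rf + Sharpe × σm = 5.0% + 0.0942 × 21.5% = 7.0253%

7.03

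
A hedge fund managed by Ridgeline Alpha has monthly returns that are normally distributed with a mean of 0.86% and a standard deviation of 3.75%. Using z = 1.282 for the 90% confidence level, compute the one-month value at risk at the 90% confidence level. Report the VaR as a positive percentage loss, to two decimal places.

VaR (as % loss) = −(μ − z·σ) = −(0.86% − 1.282 × 3.75%) = −(-3.9475%) = 3.9475%

3.95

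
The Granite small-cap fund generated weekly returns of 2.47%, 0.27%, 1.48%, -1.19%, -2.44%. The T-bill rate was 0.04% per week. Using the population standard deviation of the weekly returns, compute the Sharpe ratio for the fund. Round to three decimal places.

0.044

r̄ = (2.47 + 0.27 + 1.48 − 1.19 − 2.44) / 5 = 0.1180%
Σ(r − r̄)² = (2.47 − 0.1180)² + (0.27 − 0.1180)² + … = 15.6643
population σ = √(15.6643 / 5) = √3.1329 = 1.7700%
Sharpe = (r̄ − rf) / σ = (0.1180 − 0.04) / 1.7700 = 0.0780 / 1.7700 = 0.0441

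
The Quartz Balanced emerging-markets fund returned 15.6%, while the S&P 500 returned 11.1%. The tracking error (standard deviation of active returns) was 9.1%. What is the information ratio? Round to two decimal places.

0.49

IR = (Rp − Rb) / TE = (15.6% − 11.1%) / 9.1% = 4.50% / 9.1% = 0.4945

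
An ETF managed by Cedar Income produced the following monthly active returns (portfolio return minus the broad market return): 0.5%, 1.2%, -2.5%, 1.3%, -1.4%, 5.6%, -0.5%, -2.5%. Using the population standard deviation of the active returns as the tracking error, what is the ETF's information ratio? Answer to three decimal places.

0.086

r̄ = (0.5 + 1.2 − 2.5 + 1.3 − 1.4 + 5.6 − 0.5 − 2.5) / 8 = 1.70 / 8 = 0.2125%
Σ(r − r̄)² = 49.0888; population σ = √(49.0888/8) = 2.4771%
IR = r̄ / tracking error = 0.2125 / 2.4771 = 0.0858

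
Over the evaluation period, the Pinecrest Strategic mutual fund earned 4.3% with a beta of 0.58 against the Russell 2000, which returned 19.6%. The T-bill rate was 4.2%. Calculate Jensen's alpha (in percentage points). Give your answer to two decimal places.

CAPM expected return = Rf + β(Rm − Rf) = 4.2% + 0.58 × (19.6% − 4.2%) = 4.2 + 0.58 × 15.40 = 13.1320%
Jensen's α = Rp − E[R] = 4.3% − 13.1320% = -8.8320

-8.83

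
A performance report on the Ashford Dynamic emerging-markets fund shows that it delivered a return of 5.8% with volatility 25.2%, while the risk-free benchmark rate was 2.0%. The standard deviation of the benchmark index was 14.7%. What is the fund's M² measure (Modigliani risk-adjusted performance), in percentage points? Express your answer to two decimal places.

4.22

Sharpe = (Rp − Rf) / σp = (5.8% − 2.0%) / 25.2% = 0.1508
M² = Rf + Sharpe × σm = 2.0% + 0.1508 × 14.7% = 4.2168%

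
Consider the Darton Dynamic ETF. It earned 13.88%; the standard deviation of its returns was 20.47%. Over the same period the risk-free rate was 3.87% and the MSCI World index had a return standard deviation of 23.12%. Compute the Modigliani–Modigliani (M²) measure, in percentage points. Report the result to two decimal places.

15.18

Sharpe = (Rp − Rf) / σp = (13.88% − 3.87%) / 20.47% = 0.4890
M² = Rf + Sharpe × σm = 3.87% + 0.4890 × 23.12% = 15.1757%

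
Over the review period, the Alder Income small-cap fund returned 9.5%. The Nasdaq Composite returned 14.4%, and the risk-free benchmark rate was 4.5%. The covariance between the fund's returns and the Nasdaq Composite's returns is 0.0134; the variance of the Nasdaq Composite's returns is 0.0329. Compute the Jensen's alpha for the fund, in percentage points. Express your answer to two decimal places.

0.97

β = Cov / Var = 0.0134 / 0.0329 = 0.4073
E[R] = Rf + β(Rm − Rf) = 4.5% + 0.4073 × (14.4% − 4.5%) = 8.5323%
α = Rp − E[R] = 9.5% − 8.5323% = 0.9677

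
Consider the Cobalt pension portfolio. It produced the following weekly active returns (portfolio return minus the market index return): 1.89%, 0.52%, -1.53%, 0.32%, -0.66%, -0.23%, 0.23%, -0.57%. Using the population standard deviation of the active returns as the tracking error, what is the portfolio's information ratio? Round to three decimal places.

-0.004

μ = (1.89 + 0.52 − 1.53 + 0.32 − 0.66 − 0.23 + 0.23 − 0.57) / 8 = -0.0038%
Σ(r − μ)² = (1.89 − (-0.0038))² + (0.52 − (-0.0038))² + … = 7.1520
σ = √[7.1520 / 8] = 0.9455%
IR = μ / tracking error = -0.0038 / 0.9455 = -0.0040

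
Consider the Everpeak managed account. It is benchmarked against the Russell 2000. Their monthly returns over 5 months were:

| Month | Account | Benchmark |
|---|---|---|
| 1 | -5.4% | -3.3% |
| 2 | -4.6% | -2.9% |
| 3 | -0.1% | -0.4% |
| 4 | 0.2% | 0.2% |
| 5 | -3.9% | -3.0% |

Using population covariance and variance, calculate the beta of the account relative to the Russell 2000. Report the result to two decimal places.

1.57

r̄p = -2.7600%,  r̄m = -1.8800%
Cov = Σ(rp − r̄p)(rm − r̄m) / 5 = 3.3992
Var(rm) = Σ(rm − r̄m)² / 5 = 2.1656
β = Cov / Var = 3.3992 / 2.1656 = 1.5696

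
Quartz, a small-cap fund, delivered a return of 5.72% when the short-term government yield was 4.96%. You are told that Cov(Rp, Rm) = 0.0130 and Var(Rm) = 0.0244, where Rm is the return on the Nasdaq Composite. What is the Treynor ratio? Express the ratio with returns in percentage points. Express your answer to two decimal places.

1.43

β = Cov / Var = 0.0130 / 0.0244 = 0.5328
Treynor = (Rp − Rf) / β = (5.72% − 4.96%) / 0.5328 = 0.76 / 0.5328 = 1.4264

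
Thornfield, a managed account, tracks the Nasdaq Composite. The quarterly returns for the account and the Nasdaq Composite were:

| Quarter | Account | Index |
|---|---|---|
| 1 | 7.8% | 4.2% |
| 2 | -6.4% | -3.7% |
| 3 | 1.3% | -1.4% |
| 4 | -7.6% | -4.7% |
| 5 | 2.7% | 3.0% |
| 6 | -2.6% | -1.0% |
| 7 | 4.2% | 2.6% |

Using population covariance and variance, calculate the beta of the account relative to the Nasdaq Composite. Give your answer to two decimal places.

r̄p = -0.0857%,  r̄m = -0.1429%
Cov = Σ(rp − r̄p)(rm − r̄m) / 7 = 15.9820
Var(rm) = Σ(rm − r̄m)² / 7 = 10.2853
β = Cov / Var = 15.9820 / 10.2853 = 1.5539

1.55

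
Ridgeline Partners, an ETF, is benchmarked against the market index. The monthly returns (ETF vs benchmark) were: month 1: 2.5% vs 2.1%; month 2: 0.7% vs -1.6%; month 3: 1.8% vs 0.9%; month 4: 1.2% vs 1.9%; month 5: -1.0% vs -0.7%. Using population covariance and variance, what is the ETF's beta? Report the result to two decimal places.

0.57

r̄p = 1.0400%,  r̄m = 0.5200%
Cov = Σ(rp − r̄p)(rm − r̄m) / 5 = 1.2052
Var(rm) = Σ(rm − r̄m)² / 5 = 2.1056
β = Cov / Var = 1.2052 / 2.1056 = 0.5724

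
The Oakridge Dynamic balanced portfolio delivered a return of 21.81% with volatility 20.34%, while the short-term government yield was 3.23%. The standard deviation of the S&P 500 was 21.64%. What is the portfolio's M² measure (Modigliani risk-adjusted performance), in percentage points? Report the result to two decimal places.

23.00

Sharpe = (Rp − Rf) / σp = (21.81% − 3.23%) / 20.34% = 0.9135
M² = Rf + Sharpe × σm = 3.23% + 0.9135 × 21.64% = 22.9981%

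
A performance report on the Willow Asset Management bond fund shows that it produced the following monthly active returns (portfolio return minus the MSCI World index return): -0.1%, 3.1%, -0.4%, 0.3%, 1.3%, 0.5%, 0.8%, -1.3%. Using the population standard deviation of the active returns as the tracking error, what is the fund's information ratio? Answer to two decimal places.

0.43

Mean return μ = 4.20 / 8 = 0.5250%
Population std dev = √[11.9350 / 8] = 1.2214%
IR = μ / tracking error = 0.5250 / 1.2214 = 0.4298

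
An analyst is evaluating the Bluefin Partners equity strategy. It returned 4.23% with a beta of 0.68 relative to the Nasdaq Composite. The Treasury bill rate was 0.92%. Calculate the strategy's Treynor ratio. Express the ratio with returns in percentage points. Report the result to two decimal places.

Treynor = (Rp − Rf) / β = (4.23% − 0.92%) / 0.68 = 3.31 / 0.68 = 4.8676

4.87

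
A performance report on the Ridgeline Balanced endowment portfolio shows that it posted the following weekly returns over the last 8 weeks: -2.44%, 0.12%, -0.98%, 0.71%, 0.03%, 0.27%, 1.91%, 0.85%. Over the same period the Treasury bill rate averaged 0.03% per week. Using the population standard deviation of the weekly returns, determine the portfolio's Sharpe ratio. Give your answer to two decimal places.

Mean return r̄ = 0.470 / 8 = 0.0588%
Population std dev = √[11.8493 / 8] = 1.2170%
Sharpe = (r̄ − rf) / σ = (0.0588 − 0.03) / 1.2170 = 0.0288 / 1.2170 = 0.0237

0.02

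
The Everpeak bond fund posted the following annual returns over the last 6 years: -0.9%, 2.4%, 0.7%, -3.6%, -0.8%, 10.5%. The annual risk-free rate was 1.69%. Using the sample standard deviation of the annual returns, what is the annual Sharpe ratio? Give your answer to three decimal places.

-0.063

r̄ = (-0.9 + 2.4 + 0.7 − 3.6 − 0.8 + 10.5) / 6 = 8.30 / 6 = 1.3833%
Sample std dev = √[119.4283 / 5] = 4.8873%
Sharpe = (r̄ − rf) / σ = (1.3833 − 1.69) / 4.8873 = -0.3067 / 4.8873 = -0.0628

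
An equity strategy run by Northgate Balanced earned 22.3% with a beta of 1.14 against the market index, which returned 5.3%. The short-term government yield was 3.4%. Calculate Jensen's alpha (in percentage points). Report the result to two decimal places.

16.73

CAPM expected return = Rf + β(Rm − Rf) = 3.4% + 1.14 × (5.3% − 3.4%) = 3.4 + 1.14 × 1.90 = 5.5660%
Jensen's α = Rp − E[R] = 22.3% − 5.5660% = 16.7340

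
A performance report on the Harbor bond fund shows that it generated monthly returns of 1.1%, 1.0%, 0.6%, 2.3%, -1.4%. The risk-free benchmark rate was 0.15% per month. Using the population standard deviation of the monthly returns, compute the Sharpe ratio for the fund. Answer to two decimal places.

r̄ = (1.1 + 1 + 0.6 + 2.3 − 1.4) / 5 = 0.7200%
Σ(r − r̄)² = (1.1 − 0.7200)² + (1 − 0.7200)² + (0.6 − 0.7200)² + … = 7.2280
population σ = √(7.2280 / 5) = √1.4456 = 1.2023%
Sharpe = (r̄ − rf) / σ = (0.7200 − 0.15) / 1.2023 = 0.5700 / 1.2023 = 0.4741

0.47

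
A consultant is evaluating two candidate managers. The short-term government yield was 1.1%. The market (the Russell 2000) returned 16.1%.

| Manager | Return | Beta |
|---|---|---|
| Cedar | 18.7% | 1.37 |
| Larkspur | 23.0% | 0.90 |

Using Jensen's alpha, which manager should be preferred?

Larkspur

Cedar: α = 18.7% − [1.1% + 1.37 × (16.1% − 1.1%)] = -2.950
Larkspur: α = 23.0% − [1.1% + 0.90 × (16.1% − 1.1%)] = 8.400
Highest: Larkspur (8.400).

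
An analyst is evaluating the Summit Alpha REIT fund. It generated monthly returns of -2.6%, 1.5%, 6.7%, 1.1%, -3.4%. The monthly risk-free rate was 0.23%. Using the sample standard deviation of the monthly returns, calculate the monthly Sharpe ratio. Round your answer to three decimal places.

0.107

r̄ = (-2.6 + 1.5 + 6.7 + 1.1 − 3.4) / 5 = 3.30 / 5 = 0.6600%
Sample std dev = √[64.4920 / 4] = 4.0153%
Sharpe = (r̄ − rf) / σ = (0.6600 − 0.23) / 4.0153 = 0.4300 / 4.0153 = 0.1071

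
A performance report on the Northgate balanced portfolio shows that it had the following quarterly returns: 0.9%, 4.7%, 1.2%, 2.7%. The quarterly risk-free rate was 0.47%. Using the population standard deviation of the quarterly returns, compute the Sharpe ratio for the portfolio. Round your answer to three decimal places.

Mean return r̄ = 9.50 / 4 = 2.3750%
Σ(r − r̄)² = (0.9 − 2.3750)² + (4.7 − 2.3750)² + (1.2 − 2.3750)² + … = 9.0675
population σ = √(9.0675 / 4) = √2.2669 = 1.5056%
Sharpe = (r̄ − rf) / σ = (2.3750 − 0.47) / 1.5056 = 1.9050 / 1.5056 = 1.2653

1.265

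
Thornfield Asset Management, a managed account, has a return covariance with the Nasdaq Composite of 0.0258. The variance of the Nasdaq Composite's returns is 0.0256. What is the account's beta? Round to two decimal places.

1.01

β = Cov(Rp, Rm) / Var(Rm) = 0.0258 / 0.0256 = 1.0078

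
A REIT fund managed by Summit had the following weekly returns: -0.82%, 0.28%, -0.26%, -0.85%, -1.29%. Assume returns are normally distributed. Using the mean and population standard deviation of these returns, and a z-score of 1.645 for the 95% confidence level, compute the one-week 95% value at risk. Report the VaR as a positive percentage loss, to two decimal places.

1.48

Mean return μ = -2.940 / 5 = -0.5880%
Σ(r − μ)² = 1.4763; population σ = √(1.4763/5) = 0.5434%
VaR = −(μ − z·σ) = −(-0.5880 − 1.645 × 0.5434) = −(-1.4819) = 1.4819%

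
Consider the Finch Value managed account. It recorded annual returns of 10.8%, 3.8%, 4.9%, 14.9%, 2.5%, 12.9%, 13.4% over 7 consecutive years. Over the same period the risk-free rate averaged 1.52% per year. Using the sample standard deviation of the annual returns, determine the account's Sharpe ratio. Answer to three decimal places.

r̄ = (10.8 + 3.8 + 4.9 + 14.9 + 2.5 + 12.9 + 13.4) / 7 = 9.0286%
Σ(r − r̄)² = (10.8 − 9.0286)² + (3.8 − 9.0286)² + (4.9 − 9.0286)² + … = 158.7143
σ = √[158.7143 / 6] = 5.1432%
Sharpe = (r̄ − rf) / σ = (9.0286 − 1.52) / 5.1432 = 7.5086 / 5.1432 = 1.4599

1.460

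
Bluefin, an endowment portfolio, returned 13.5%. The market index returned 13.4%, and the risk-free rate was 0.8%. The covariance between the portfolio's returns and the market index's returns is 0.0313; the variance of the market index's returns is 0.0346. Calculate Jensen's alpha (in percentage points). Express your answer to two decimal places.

1.30

β = Cov / Var = 0.0313 / 0.0346 = 0.9046
E[R] = Rf + β(Rm − Rf) = 0.8% + 0.9046 × (13.4% − 0.8%) = 12.1980%
α = Rp − E[R] = 13.5% − 12.1980% = 1.3020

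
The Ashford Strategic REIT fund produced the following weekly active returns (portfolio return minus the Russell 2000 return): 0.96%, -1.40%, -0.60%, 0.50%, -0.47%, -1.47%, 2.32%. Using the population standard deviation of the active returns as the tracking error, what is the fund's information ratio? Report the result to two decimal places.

-0.02

r̄ = (0.96 − 1.4 − 0.6 + 0.5 − 0.47 − 1.47 + 2.32) / 7 = -0.160 / 7 = -0.0229%
Population σ = √[Σ(r − r̄)² / 7] = √[11.2521 / 7] = √1.6074 = 1.2678%
IR = r̄ / tracking error = -0.0229 / 1.2678 = -0.0181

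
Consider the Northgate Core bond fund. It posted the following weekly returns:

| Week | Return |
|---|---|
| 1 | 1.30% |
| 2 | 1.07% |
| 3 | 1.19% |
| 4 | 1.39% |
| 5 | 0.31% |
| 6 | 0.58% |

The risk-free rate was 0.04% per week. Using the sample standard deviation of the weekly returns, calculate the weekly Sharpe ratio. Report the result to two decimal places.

r̄ = (1.3 + 1.07 + 1.19 + 1.39 + 0.31 + 0.58) / 6 = 0.9733%
Sample σ = √[Σ(r − r̄)² / 5] = √[0.9313 / 5] = √0.1863 = 0.4316%
Sharpe = (r̄ − rf) / σ = (0.9733 − 0.04) / 0.4316 = 0.9333 / 0.4316 = 2.1624

2.16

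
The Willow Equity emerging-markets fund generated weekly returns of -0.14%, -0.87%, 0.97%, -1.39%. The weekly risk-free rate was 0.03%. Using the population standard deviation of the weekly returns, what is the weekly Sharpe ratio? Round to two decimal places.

-0.44

Mean return r̄ = -1.430 / 4 = -0.3575%
Population σ = √[Σ(r − r̄)² / 4] = √[3.1383 / 4] = √0.7846 = 0.8858%
Sharpe = (r̄ − rf) / σ = (-0.3575 − 0.03) / 0.8858 = -0.3875 / 0.8858 = -0.4375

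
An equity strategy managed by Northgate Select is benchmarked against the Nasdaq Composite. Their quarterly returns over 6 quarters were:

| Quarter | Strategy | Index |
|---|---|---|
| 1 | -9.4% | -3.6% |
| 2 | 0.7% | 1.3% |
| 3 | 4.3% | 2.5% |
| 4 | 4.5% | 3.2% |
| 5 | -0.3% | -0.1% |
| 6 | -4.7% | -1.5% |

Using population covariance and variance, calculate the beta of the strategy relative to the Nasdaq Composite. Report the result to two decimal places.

r̄p = -0.8167%,  r̄m = 0.3000%
Cov = Σ(rp − r̄p)(rm − r̄m) / 6 = 11.4083
Var(rm) = Σ(rm − r̄m)² / 6 = 5.4767
β = Cov / Var = 11.4083 / 5.4767 = 2.0831

2.08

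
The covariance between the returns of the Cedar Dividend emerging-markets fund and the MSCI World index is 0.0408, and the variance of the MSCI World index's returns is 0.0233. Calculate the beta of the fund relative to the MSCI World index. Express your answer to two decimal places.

β = Cov(Rp, Rm) / Var(Rm) = 0.0408 / 0.0233 = 1.7511

1.75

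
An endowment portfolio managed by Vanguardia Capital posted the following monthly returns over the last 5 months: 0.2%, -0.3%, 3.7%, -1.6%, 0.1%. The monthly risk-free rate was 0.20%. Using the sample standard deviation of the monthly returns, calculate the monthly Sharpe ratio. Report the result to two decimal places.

0.11

r̄ = (0.2 − 0.3 + 3.7 − 1.6 + 0.1) / 5 = 0.4200%
Sample std dev = √[15.5080 / 4] = 1.9690%
Sharpe = (r̄ − rf) / σ = (0.4200 − 0.2) / 1.9690 = 0.2200 / 1.9690 = 0.1117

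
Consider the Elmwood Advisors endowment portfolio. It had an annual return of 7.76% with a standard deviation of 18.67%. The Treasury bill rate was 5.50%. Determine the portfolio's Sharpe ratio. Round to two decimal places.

0.12

Sharpe = (Rp − Rf) / σp = (7.76% − 5.50%) / 18.67% = 2.26% / 18.67% = 0.1210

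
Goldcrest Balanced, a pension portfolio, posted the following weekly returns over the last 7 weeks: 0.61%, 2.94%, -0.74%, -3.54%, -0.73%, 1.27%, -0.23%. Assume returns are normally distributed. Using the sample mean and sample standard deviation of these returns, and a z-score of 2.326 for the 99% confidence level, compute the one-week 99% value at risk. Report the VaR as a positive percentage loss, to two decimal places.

μ = (0.61 + 2.94 − 0.74 − 3.54 − 0.73 + 1.27 − 0.23) / 7 = -0.0600%
Sample σ = √[Σ(r − μ)² / 6] = √[24.2684 / 6] = √4.0447 = 2.0111%
VaR = −(μ − z·σ) = −(-0.0600 − 2.326 × 2.0111) = −(-4.7378) = 4.7378%

4.74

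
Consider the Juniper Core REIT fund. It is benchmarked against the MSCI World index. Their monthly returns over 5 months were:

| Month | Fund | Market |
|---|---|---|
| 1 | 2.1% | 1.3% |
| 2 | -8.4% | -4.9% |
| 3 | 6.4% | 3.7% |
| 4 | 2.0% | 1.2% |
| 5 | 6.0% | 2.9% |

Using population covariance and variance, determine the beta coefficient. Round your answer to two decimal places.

r̄p = 1.6200%,  r̄m = 0.8400%
Cov = Σ(rp − r̄p)(rm − r̄m) / 5 = 16.1132
Var(rm) = Σ(rm − r̄m)² / 5 = 9.1424
β = Cov / Var = 16.1132 / 9.1424 = 1.7625

1.76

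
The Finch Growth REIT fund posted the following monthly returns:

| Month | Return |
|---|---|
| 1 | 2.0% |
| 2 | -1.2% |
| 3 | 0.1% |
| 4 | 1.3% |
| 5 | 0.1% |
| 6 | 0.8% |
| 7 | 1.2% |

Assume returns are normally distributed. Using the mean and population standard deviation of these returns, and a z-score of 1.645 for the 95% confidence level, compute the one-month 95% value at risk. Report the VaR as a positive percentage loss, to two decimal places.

0.98

r̄ = (2 − 1.2 + 0.1 + 1.3 + 0.1 + 0.8 + 1.2) / 7 = 0.6143%
Σ(r − r̄)² = 6.5886; population σ = √(6.5886/7) = 0.9702%
VaR = −(r̄ − z·σ) = −(0.6143 − 1.645 × 0.9702) = −(-0.9817) = 0.9817%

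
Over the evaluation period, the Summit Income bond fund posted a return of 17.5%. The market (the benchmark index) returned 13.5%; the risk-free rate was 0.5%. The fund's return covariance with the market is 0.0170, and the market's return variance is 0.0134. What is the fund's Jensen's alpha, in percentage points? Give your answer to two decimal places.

β = Cov / Var = 0.0170 / 0.0134 = 1.2687
E[R] = Rf + β(Rm − Rf) = 0.5% + 1.2687 × (13.5% − 0.5%) = 16.9931%
α = Rp − E[R] = 17.5% − 16.9931% = 0.5069

0.51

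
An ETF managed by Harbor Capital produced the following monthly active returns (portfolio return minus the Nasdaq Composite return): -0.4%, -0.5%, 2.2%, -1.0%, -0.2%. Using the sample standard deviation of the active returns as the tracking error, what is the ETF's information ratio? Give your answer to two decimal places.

r̄ = (-0.4 − 0.5 + 2.2 − 1 − 0.2) / 5 = 0.0200%
Σ(r − r̄)² = 6.2880; sample σ = √(6.2880/4) = 1.2538%
IR = r̄ / tracking error = 0.0200 / 1.2538 = 0.0160

0.02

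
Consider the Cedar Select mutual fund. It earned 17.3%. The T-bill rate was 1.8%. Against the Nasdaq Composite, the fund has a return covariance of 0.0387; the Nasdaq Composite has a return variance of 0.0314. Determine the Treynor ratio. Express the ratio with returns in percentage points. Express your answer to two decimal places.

β = Cov / Var = 0.0387 / 0.0314 = 1.2325
Treynor = (Rp − Rf) / β = (17.3% − 1.8%) / 1.2325 = 15.50 / 1.2325 = 12.5761

12.58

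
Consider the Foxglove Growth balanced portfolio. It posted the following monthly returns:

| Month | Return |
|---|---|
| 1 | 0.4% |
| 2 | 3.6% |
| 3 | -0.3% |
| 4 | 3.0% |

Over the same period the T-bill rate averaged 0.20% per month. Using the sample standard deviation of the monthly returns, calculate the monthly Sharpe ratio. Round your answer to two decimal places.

μ = (0.4 + 3.6 − 0.3 + 3) / 4 = 1.6750%
Sample σ = √[Σ(r − μ)² / 3] = √[10.9875 / 3] = √3.6625 = 1.9138%
Sharpe = (μ − rf) / σ = (1.6750 − 0.2) / 1.9138 = 1.4750 / 1.9138 = 0.7707

0.77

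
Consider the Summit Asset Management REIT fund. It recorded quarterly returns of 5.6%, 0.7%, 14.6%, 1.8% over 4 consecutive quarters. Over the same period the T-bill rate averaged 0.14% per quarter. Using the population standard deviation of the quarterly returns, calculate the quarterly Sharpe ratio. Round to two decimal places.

Mean return r̄ = 22.70 / 4 = 5.6750%
Σ(r − r̄)² = (5.6 − 5.6750)² + (0.7 − 5.6750)² + … = 119.4275
σ = √[119.4275 / 4] = 5.4641%
Sharpe = (r̄ − rf) / σ = (5.6750 − 0.14) / 5.4641 = 5.5350 / 5.4641 = 1.0130

1.01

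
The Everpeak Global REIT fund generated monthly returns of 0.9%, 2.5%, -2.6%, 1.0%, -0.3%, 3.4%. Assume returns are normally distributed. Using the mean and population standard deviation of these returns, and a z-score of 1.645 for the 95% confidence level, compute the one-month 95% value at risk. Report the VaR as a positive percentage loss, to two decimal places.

Mean return r̄ = 4.90 / 6 = 0.8167%
Population σ = √[Σ(r − r̄)² / 6] = √[22.4683 / 6] = √3.7447 = 1.9351%
VaR = −(r̄ − z·σ) = −(0.8167 − 1.645 × 1.9351) = −(-2.3665) = 2.3665%

2.37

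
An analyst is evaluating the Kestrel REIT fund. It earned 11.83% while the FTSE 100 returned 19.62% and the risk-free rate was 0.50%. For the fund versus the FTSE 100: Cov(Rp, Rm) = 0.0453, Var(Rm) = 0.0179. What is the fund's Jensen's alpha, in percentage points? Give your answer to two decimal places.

β = Cov / Var = 0.0453 / 0.0179 = 2.5307
E[R] = Rf + β(Rm − Rf) = 0.50% + 2.5307 × (19.62% − 0.50%) = 48.8870%
α = Rp − E[R] = 11.83% − 48.8870% = -37.0570

-37.06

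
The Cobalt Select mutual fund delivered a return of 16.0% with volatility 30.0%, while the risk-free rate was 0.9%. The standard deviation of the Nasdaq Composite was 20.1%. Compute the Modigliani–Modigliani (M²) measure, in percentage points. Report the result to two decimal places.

Sharpe = (Rp − Rf) / σp = (16.0% − 0.9%) / 30.0% = 0.5033
M² = Rf + Sharpe × σm = 0.9% + 0.5033 × 20.1% = 11.0163%

11.02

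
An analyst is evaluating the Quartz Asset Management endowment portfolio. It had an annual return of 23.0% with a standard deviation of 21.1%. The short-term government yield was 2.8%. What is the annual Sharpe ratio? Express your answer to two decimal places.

Sharpe = (Rp − Rf) / σp = (23.0% − 2.8%) / 21.1% = 20.20% / 21.1% = 0.9573

0.96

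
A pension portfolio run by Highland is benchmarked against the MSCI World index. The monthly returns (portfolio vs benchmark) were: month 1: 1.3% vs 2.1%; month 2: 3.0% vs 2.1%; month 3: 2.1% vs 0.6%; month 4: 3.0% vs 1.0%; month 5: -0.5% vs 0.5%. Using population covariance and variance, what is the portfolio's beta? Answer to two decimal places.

0.73

r̄p = 1.7800%,  r̄m = 1.2600%
Cov = Σ(rp − r̄p)(rm − r̄m) / 5 = 0.3652
Var(rm) = Σ(rm − r̄m)² / 5 = 0.4984
β = Cov / Var = 0.3652 / 0.4984 = 0.7327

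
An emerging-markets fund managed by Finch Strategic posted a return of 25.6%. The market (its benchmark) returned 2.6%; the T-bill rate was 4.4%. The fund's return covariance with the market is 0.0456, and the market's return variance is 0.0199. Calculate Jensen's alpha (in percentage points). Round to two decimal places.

25.32

β = Cov / Var = 0.0456 / 0.0199 = 2.2915
E[R] = Rf + β(Rm − Rf) = 4.4% + 2.2915 × (2.6% − 4.4%) = 0.2753%
α = Rp − E[R] = 25.6% − 0.2753% = 25.3247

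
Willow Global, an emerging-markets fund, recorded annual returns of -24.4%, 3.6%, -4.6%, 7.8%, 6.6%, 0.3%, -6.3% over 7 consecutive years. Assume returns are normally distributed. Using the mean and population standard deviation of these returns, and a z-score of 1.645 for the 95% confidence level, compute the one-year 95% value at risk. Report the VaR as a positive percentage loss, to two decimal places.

19.25

r̄ = (-24.4 + 3.6 − 4.6 + 7.8 + 6.6 + 0.3 − 6.3) / 7 = -2.4286%
Σ(r − r̄)² = (-24.4 − (-2.4286))² + (3.6 − (-2.4286))² + … = 732.3743
population σ = √(732.3743 / 7) = √104.6249 = 10.2286%
VaR = −(r̄ − z·σ) = −(-2.4286 − 1.645 × 10.2286) = −(-19.2546) = 19.2546%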